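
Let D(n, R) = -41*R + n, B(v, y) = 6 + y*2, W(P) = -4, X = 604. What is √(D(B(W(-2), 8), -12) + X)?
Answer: √1118 ≈ 33.437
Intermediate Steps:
B(v, y) = 6 + 2*y
D(n, R) = n - 41*R
√(D(B(W(-2), 8), -12) + X) = √(((6 + 2*8) - 41*(-12)) + 604) = √(((6 + 16) + 492) + 604) = √((22 + 492) + 604) = √(514 + 604) = √1118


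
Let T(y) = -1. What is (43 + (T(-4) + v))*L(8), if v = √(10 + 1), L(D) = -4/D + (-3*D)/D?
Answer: -147 - 7*√11/2 ≈ -158.61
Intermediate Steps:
L(D) = -3 - 4/D (L(D) = -4/D - 3 = -3 - 4/D)
v = √11 ≈ 3.3166
(43 + (T(-4) + v))*L(8) = (43 + (-1 + √11))*(-3 - 4/8) = (42 + √11)*(-3 - 4*⅛) = (42 + √11)*(-3 - ½) = (42 + √11)*(-7/2) = -147 - 7*√11/2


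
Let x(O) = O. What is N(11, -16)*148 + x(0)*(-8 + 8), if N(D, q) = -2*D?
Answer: -3256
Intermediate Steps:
N(11, -16)*148 + x(0)*(-8 + 8) = -2*11*148 + 0*(-8 + 8) = -22*148 + 0*0 = -3256 + 0 = -3256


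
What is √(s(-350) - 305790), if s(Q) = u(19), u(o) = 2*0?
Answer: I*√305790 ≈ 552.98*I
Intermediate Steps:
u(o) = 0
s(Q) = 0
√(s(-350) - 305790) = √(0 - 305790) = √(-305790) = I*√305790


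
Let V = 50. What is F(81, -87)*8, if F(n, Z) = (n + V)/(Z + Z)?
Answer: -524/87 ≈ -6.0230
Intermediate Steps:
F(n, Z) = (50 + n)/(2*Z) (F(n, Z) = (n + 50)/(Z + Z) = (50 + n)/((2*Z)) = (50 + n)*(1/(2*Z)) = (50 + n)/(2*Z))
F(81, -87)*8 = ((1/2)*(50 + 81)/(-87))*8 = ((1/2)*(-1/87)*131)*8 = -131/174*8 = -524/87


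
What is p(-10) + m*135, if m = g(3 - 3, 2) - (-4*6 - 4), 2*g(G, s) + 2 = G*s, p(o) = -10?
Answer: 3635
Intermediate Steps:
g(G, s) = -1 + G*s/2 (g(G, s) = -1 + (G*s)/2 = -1 + G*s/2)
m = 27 (m = (-1 + (½)*(3 - 3)*2) - (-4*6 - 4) = (-1 + (½)*0*2) - (-24 - 4) = (-1 + 0) - 1*(-28) = -1 + 28 = 27)
p(-10) + m*135 = -10 + 27*135 = -10 + 3645 = 3635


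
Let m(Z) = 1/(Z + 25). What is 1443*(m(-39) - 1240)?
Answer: -25051923/14 ≈ -1.7894e+6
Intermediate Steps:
m(Z) = 1/(25 + Z)
1443*(m(-39) - 1240) = 1443*(1/(25 - 39) - 1240) = 1443*(1/(-14) - 1240) = 1443*(-1/14 - 1240) = 1443*(-17361/14) = -25051923/14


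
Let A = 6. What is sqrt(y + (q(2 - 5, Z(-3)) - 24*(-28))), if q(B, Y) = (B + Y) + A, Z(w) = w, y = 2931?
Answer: sqrt(3603) ≈ 60.025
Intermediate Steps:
q(B, Y) = 6 + B + Y (q(B, Y) = (B + Y) + 6 = 6 + B + Y)
sqrt(y + (q(2 - 5, Z(-3)) - 24*(-28))) = sqrt(2931 + ((6 + (2 - 5) - 3) - 24*(-28))) = sqrt(2931 + ((6 - 3 - 3) + 672)) = sqrt(2931 + (0 + 672)) = sqrt(2931 + 672) = sqrt(3603)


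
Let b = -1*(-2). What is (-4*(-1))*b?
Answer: 8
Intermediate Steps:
b = 2
(-4*(-1))*b = -4*(-1)*2 = 4*2 = 8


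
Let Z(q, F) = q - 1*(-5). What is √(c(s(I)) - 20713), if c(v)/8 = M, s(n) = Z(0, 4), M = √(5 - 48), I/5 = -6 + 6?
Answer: √(-20713 + 8*I*√43) ≈ 0.182 + 143.92*I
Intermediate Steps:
I = 0 (I = 5*(-6 + 6) = 5*0 = 0)
Z(q, F) = 5 + q (Z(q, F) = q + 5 = 5 + q)
M = I*√43 (M = √(-43) = I*√43 ≈ 6.5574*I)
s(n) = 5 (s(n) = 5 + 0 = 5)
c(v) = 8*I*√43 (c(v) = 8*(I*√43) = 8*I*√43)
√(c(s(I)) - 20713) = √(8*I*√43 - 20713) = √(-20713 + 8*I*√43)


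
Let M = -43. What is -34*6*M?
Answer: 8772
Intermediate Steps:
-34*6*M = -34*6*(-43) = -204*(-43) = -1*(-8772) = 8772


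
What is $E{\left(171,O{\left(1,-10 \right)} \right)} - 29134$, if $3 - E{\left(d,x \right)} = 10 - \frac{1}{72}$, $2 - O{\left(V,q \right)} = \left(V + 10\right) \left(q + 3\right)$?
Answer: $- \frac{2098151}{72} \approx -29141.0$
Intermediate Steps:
$O{\left(V,q \right)} = 2 - \left(3 + q\right) \left(10 + V\right)$ ($O{\left(V,q \right)} = 2 - \left(V + 10\right) \left(q + 3\right) = 2 - \left(10 + V\right) \left(3 + q\right) = 2 - \left(3 + q\right) \left(10 + V\right)$)
$E{\left(d,x \right)} = - \frac{503}{72}$ ($E{\left(d,x \right)} = 3 - \left(10 - \frac{1}{72}\right) = 3 - \frac{719}{72} = - \frac{503}{72}$)
$E{\left(171,O{\left(1,-10 \right)} \right)} - 29134 = - \frac{503}{72} - 29134 = - \frac{2098151}{72}$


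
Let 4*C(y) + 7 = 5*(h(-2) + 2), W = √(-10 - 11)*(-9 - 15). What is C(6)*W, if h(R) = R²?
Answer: -138*I*√21 ≈ -632.4*I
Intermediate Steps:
W = -24*I*√21 (W = √(-21)*(-24) = (I*√21)*(-24) = -24*I*√21 ≈ -109.98*I)
C(y) = 23/4 (C(y) = -7/4 + (5*((-2)² + 2))/4 = -7/4 + (5*(4 + 2))/4 = -7/4 + (5*6)/4 = -7/4 + (¼)*30 = -7/4 + 15/2 = 23/4)
C(6)*W = 23*(-24*I*√21)/4 = -138*I*√21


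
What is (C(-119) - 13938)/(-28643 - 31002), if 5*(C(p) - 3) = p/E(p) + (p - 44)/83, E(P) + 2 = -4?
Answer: 34689251/148516050 ≈ 0.23357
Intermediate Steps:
E(P) = -6 (E(P) = -2 - 4 = -6)
C(p) = 1201/415 - 77*p/2490 (C(p) = 3 + (p/(-6) + (p - 44)/83)/5 = 3 + (p*(-1/6) + (-44 + p)*(1/83))/5 = 3 + (-p/6 + (-44/83 + p/83))/5 = 3 + (-44/83 - 77*p/498)/5 = 3 + (-44/415 - 77*p/2490) = 1201/415 - 77*p/2490)
(C(-119) - 13938)/(-28643 - 31002) = ((1201/415 - 77/2490*(-119)) - 13938)/(-28643 - 31002) = ((1201/415 + 9163/2490) - 13938)/(-59645) = (16369/2490 - 13938)*(-1/59645) = -34689251/2490*(-1/59645) = 34689251/148516050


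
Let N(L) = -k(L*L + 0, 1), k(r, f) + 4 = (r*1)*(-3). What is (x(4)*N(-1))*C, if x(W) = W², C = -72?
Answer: -8064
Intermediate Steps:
k(r, f) = -4 - 3*r (k(r, f) = -4 + (r*1)*(-3) = -4 + r*(-3) = -4 - 3*r)
N(L) = 4 + 3*L² (N(L) = -(-4 - 3*(L*L + 0)) = -(-4 - 3*(L² + 0)) = -(-4 - 3*L²) = 4 + 3*L²)
(x(4)*N(-1))*C = (4²*(4 + 3*(-1)²))*(-72) = (16*(4 + 3*1))*(-72) = (16*(4 + 3))*(-72) = (16*7)*(-72) = 112*(-72) = -8064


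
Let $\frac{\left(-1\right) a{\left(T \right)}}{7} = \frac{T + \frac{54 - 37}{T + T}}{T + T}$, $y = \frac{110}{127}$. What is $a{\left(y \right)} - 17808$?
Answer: $- \frac{863995951}{48400} \approx -17851.0$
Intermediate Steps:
$y = \frac{110}{127}$ ($y = 110 \cdot \frac{1}{127} = \frac{110}{127} \approx 0.86614$)
$a{\left(T \right)} = - \frac{7 \left(T + \frac{17}{2 T}\right)}{2 T}$ ($a{\left(T \right)} = - 7 \frac{T + \frac{54 - 37}{T + T}}{T + T} = - 7 \frac{T + \frac{17}{2 T}}{2 T} = - \frac{7 \left(T + \frac{17}{2 T}\right)}{2 T}$)
$a{\left(y \right)} - 17808 = \left(- \frac{7}{2} - \frac{119}{4 \cdot \frac{12100}{16129}}\right) - 17808 = \left(- \frac{7}{2} - \frac{1919351}{48400}\right) - 17808 = - \frac{2088751}{48400} - 17808 = - \frac{863995951}{48400}$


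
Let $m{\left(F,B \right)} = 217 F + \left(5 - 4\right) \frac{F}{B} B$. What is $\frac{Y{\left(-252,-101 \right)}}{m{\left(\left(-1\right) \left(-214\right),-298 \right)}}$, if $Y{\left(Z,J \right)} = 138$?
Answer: $\frac{69}{23326} \approx 0.0029581$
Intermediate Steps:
$m{\left(F,B \right)} = 218 F$ ($m{\left(F,B \right)} = 217 F + 1 \frac{F}{B} B = 217 F + \frac{F}{B} B = 217 F + F = 218 F$)
$\frac{Y{\left(-252,-101 \right)}}{m{\left(\left(-1\right) \left(-214\right),-298 \right)}} = \frac{138}{218 \left(\left(-1\right) \left(-214\right)\right)} = \frac{138}{218 \cdot 214} = \frac{138}{46652} = 138 \cdot \frac{1}{46652} = \frac{69}{23326}$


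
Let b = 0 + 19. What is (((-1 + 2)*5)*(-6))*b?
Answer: -570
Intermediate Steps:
b = 19
(((-1 + 2)*5)*(-6))*b = (((-1 + 2)*5)*(-6))*19 = ((1*5)*(-6))*19 = (5*(-6))*19 = -30*19 = -570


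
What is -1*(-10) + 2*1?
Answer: 12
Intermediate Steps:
-1*(-10) + 2*1 = 10 + 2 = 12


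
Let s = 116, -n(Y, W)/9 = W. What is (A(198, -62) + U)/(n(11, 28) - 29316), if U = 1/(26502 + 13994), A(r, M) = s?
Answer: -4697537/1197385728 ≈ -0.0039232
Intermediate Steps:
n(Y, W) = -9*W
A(r, M) = 116
U = 1/40496 ≈ 2.4694e-5
(A(198, -62) + U)/(n(11, 28) - 29316) = (116 + 1/40496)/(-9*28 - 29316) = 4697537/(40496*(-252 - 29316)) = (4697537/40496)/(-29568) = (4697537/40496)*(-1/29568) = -4697537/1197385728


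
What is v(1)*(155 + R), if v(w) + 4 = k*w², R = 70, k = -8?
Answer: -2700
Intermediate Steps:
v(w) = -4 - 8*w²
v(1)*(155 + R) = (-4 - 8*1²)*(155 + 70) = (-4 - 8*1)*225 = (-4 - 8)*225 = -12*225 = -2700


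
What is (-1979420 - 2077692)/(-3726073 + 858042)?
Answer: 4057112/2868031 ≈ 1.4146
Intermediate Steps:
(-1979420 - 2077692)/(-3726073 + 858042) = -4057112/(-2868031) = -4057112*(-1/2868031) = 4057112/2868031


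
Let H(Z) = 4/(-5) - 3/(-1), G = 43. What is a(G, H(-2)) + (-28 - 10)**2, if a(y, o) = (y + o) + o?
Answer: 7457/5 ≈ 1491.4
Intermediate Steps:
H(Z) = 11/5 (H(Z) = 4*(-1/5) - 3*(-1) = -4/5 + 3 = 11/5)
a(y, o) = y + 2*o (a(y, o) = (o + y) + o = y + 2*o)
a(G, H(-2)) + (-28 - 10)**2 = (43 + 2*(11/5)) + (-28 - 10)**2 = (43 + 22/5) + (-38)**2 = 237/5 + 1444 = 7457/5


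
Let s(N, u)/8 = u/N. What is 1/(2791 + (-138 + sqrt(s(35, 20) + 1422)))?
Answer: 18571/49258877 - sqrt(69902)/49258877 ≈ 0.00037164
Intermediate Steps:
s(N, u) = 8*u/N (s(N, u) = 8*(u/N) = 8*u/N)
1/(2791 + (-138 + sqrt(s(35, 20) + 1422))) = 1/(2791 + (-138 + sqrt(8*20/35 + 1422))) = 1/(2791 + (-138 + sqrt(8*20*(1/35) + 1422))) = 1/(2791 + (-138 + sqrt(32/7 + 1422))) = 1/(2791 + (-138 + sqrt(9986/7))) = 1/(2791 + (-138 + sqrt(69902)/7)) = 1/(2653 + sqrt(69902)/7)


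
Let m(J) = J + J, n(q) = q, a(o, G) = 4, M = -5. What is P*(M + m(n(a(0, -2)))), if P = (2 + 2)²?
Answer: 48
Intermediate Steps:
m(J) = 2*J
P = 16 (P = 4² = 16)
P*(M + m(n(a(0, -2)))) = 16*(-5 + 2*4) = 16*(-5 + 8) = 16*3 = 48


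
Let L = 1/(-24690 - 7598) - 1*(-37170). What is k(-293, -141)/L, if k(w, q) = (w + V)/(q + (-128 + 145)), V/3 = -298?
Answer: 9581464/37204493729 ≈ 0.00025753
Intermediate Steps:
V = -894 (V = 3*(-298) = -894)
k(w, q) = (-894 + w)/(17 + q) (k(w, q) = (w - 894)/(q + (-128 + 145)) = (-894 + w)/(q + 17) = (-894 + w)/(17 + q))
L = 1200144959/32288 (L = 1/(-32288) + 37170 = -1/32288 + 37170 = 1200144959/32288 ≈ 37170.)
k(-293, -141)/L = ((-894 - 293)/(17 - 141))/(1200144959/32288) = (-1187/(-124))*(32288/1200144959) = -1/124*(-1187)*(32288/1200144959) = (1187/124)*(32288/1200144959) = 9581464/37204493729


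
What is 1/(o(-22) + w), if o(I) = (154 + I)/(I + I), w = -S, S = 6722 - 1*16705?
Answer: 1/9980 ≈ 0.00010020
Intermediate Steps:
S = -9983 (S = 6722 - 16705 = -9983)
w = 9983 (w = -1*(-9983) = 9983)
o(I) = (154 + I)/(2*I) (o(I) = (154 + I)/((2*I)) = (154 + I)*(1/(2*I)) = (154 + I)/(2*I))
1/(o(-22) + w) = 1/((½)*(154 - 22)/(-22) + 9983) = 1/((½)*(-1/22)*132 + 9983) = 1/(-3 + 9983) = 1/9980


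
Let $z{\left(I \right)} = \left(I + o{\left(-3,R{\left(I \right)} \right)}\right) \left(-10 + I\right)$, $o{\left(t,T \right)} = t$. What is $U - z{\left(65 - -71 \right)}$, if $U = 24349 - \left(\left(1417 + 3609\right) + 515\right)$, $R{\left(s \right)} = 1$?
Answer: $2050$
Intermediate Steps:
$z{\left(I \right)} = \left(-10 + I\right) \left(-3 + I\right)$ ($z{\left(I \right)} = \left(I - 3\right) \left(-10 + I\right) = \left(-3 + I\right) \left(-10 + I\right) = \left(-10 + I\right) \left(-3 + I\right)$)
$U = 18808$ ($U = 24349 - \left(5026 + 515\right) = 24349 - 5541 = 18808$)
$U - z{\left(65 - -71 \right)} = 18808 - \left(30 + \left(65 - -71\right)^{2} - 13 \left(65 - -71\right)\right) = 18808 - \left(30 + \left(65 + 71\right)^{2} - 13 \left(65 + 71\right)\right) = 18808 - \left(30 + 136^{2} - 1768\right) = 18808 - \left(30 + 18496 - 1768\right) = 18808 - 16758 = 2050$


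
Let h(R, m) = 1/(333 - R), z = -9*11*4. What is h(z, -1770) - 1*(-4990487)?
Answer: 3638065024/729 ≈ 4.9905e+6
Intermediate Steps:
z = -396 (z = -99*4 = -396)
h(z, -1770) - 1*(-4990487) = -1/(-333 - 396) - 1*(-4990487) = -1/(-729) + 4990487 = -1*(-1/729) + 4990487 = 1/729 + 4990487 = 3638065024/729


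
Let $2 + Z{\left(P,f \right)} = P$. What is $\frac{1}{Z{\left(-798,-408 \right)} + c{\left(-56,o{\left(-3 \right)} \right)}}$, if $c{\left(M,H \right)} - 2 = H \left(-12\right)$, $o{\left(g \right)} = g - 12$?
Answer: $- \frac{1}{618} \approx -0.0016181$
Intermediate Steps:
$Z{\left(P,f \right)} = -2 + P$
$o{\left(g \right)} = -12 + g$
$c{\left(M,H \right)} = 2 - 12 H$ ($c{\left(M,H \right)} = 2 + H \left(-12\right) = 2 - 12 H$)
$\frac{1}{Z{\left(-798,-408 \right)} + c{\left(-56,o{\left(-3 \right)} \right)}} = \frac{1}{\left(-2 - 798\right) - \left(-2 + 12 \left(-12 - 3\right)\right)} = \frac{1}{-800 + \left(2 - -180\right)} = \frac{1}{-800 + \left(2 + 180\right)} = \frac{1}{-800 + 182} = \frac{1}{-618} = - \frac{1}{618}$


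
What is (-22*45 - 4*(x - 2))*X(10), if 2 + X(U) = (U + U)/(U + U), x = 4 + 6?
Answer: 1022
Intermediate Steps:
x = 10
X(U) = -1 (X(U) = -2 + (U + U)/(U + U) = -2 + (2*U)/((2*U)) = -2 + (2*U)*(1/(2*U)) = -2 + 1 = -1)
(-22*45 - 4*(x - 2))*X(10) = (-22*45 - 4*(10 - 2))*(-1) = (-990 - 4*8)*(-1) = (-990 - 32)*(-1) = -1022*(-1) = 1022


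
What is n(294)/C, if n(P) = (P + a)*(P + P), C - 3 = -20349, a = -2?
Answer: -28616/3391 ≈ -8.4388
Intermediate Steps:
C = -20346 (C = 3 - 20349 = -20346)
n(P) = 2*P*(-2 + P) (n(P) = (P - 2)*(P + P) = (-2 + P)*(2*P) = 2*P*(-2 + P))
n(294)/C = (2*294*(-2 + 294))/(-20346) = (2*294*292)*(-1/20346) = 171696*(-1/20346) = -28616/3391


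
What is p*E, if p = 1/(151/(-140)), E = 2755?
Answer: -385700/151 ≈ -2554.3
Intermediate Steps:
p = -140/151 (p = 1/(151*(-1/140)) = 1/(-151/140) = -140/151 ≈ -0.92715)
p*E = -140/151*2755 = -385700/151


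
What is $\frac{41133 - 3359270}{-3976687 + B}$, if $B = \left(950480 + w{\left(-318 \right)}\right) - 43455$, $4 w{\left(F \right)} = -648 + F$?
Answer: $\frac{6636274}{6139807} \approx 1.0809$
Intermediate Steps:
$w{\left(F \right)} = -162 + \frac{F}{4}$ ($w{\left(F \right)} = \frac{-648 + F}{4} = -162 + \frac{F}{4}$)
$B = \frac{1813567}{2}$ ($B = \left(950480 + \left(-162 + \frac{1}{4} \left(-318\right)\right)\right) - 43455 = \left(950480 - \frac{483}{2}\right) - 43455 = \frac{1900477}{2} - 43455 = \frac{1813567}{2} \approx 9.0678 \cdot 10^{5}$)
$\frac{41133 - 3359270}{-3976687 + B} = \frac{41133 - 3359270}{-3976687 + \frac{1813567}{2}} = - \frac{3318137}{- \frac{6139807}{2}} = \left(-3318137\right) \left(- \frac{2}{6139807}\right) = \frac{6636274}{6139807}$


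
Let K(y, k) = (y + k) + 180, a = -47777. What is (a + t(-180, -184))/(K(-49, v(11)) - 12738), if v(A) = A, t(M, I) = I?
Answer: 47961/12596 ≈ 3.8076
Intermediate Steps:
K(y, k) = 180 + k + y (K(y, k) = (k + y) + 180 = 180 + k + y)
(a + t(-180, -184))/(K(-49, v(11)) - 12738) = (-47777 - 184)/((180 + 11 - 49) - 12738) = -47961/(142 - 12738) = -47961/(-12596) = -47961*(-1/12596) = 47961/12596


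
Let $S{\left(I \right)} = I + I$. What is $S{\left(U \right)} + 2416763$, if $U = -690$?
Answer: $2415383$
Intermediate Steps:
$S{\left(I \right)} = 2 I$
$S{\left(U \right)} + 2416763 = 2 \left(-690\right) + 2416763 = -1380 + 2416763 = 2415383$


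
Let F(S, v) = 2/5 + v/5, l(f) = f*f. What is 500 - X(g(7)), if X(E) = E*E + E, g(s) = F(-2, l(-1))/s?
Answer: 612386/1225 ≈ 499.91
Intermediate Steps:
l(f) = f²
F(S, v) = ⅖ + v/5 (F(S, v) = 2*(⅕) + v*(⅕) = ⅖ + v/5)
g(s) = 3/(5*s) (g(s) = (⅖ + (⅕)*(-1)²)/s = (⅖ + (⅕)*1)/s = (⅖ + ⅕)/s = 3/(5*s))
X(E) = E + E² (X(E) = E² + E = E + E²)
500 - X(g(7)) = 500 - (⅗)/7*(1 + (⅗)/7) = 500 - (⅗)*(⅐)*(1 + (⅗)*(⅐)) = 500 - 3*(1 + 3/35)/35 = 500 - 3*38/(35*35) = 500 - 1*114/1225 = 500 - 114/1225 = 612386/1225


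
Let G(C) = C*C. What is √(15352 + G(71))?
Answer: √20393 ≈ 142.80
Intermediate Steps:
G(C) = C²
√(15352 + G(71)) = √(15352 + 71²) = √(15352 + 5041) = √20393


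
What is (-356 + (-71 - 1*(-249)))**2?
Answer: 31684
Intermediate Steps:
(-356 + (-71 - 1*(-249)))**2 = (-356 + (-71 + 249))**2 = (-356 + 178)**2 = (-178)**2 = 31684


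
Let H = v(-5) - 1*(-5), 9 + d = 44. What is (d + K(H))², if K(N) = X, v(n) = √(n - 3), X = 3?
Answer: 1444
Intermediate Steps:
d = 35 (d = -9 + 44 = 35)
v(n) = √(-3 + n)
H = 5 + 2*I*√2 (H = √(-3 - 5) - 1*(-5) = √(-8) + 5 = 2*I*√2 + 5 = 5 + 2*I*√2 ≈ 5.0 + 2.8284*I)
K(N) = 3
(d + K(H))² = (35 + 3)² = 38² = 1444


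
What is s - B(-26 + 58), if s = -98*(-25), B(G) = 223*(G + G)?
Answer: -11822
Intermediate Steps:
B(G) = 446*G (B(G) = 223*(2*G) = 446*G)
s = 2450
s - B(-26 + 58) = 2450 - 446*(-26 + 58) = 2450 - 446*32 = 2450 - 1*14272 = 2450 - 14272 = -11822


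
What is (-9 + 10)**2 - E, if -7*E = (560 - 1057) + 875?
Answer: 55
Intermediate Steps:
E = -54 (E = -((560 - 1057) + 875)/7 = -(-497 + 875)/7 = -1/7*378 = -54)
(-9 + 10)**2 - E = (-9 + 10)**2 - 1*(-54) = 1**2 + 54 = 1 + 54 = 55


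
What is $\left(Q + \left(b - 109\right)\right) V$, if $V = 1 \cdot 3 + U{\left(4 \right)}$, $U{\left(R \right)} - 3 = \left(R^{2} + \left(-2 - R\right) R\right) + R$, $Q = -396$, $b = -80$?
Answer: $-1170$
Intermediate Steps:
$U{\left(R \right)} = 3 + R + R^{2} + R \left(-2 - R\right)$ ($U{\left(R \right)} = 3 + \left(\left(R^{2} + \left(-2 - R\right) R\right) + R\right) = 3 + \left(\left(R^{2} + R \left(-2 - R\right)\right) + R\right) = 3 + \left(R + R^{2} + R \left(-2 - R\right)\right) = 3 + R + R^{2} + R \left(-2 - R\right)$)
$V = 2$ ($V = 1 \cdot 3 + \left(3 - 4\right) = 3 + \left(3 - 4\right) = 3 - 1 = 2$)
$\left(Q + \left(b - 109\right)\right) V = \left(-396 - 189\right) 2 = \left(-585\right) 2 = -1170$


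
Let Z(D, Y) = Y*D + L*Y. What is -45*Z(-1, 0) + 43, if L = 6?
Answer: 43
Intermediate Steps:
Z(D, Y) = 6*Y + D*Y (Z(D, Y) = Y*D + 6*Y = D*Y + 6*Y = 6*Y + D*Y)
-45*Z(-1, 0) + 43 = -0*(6 - 1) + 43 = -0*5 + 43 = -45*0 + 43 = 0 + 43 = 43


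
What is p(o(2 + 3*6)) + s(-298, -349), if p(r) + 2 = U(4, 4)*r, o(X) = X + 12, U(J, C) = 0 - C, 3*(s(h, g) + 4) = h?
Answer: -700/3 ≈ -233.33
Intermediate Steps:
s(h, g) = -4 + h/3
U(J, C) = -C
o(X) = 12 + X
p(r) = -2 - 4*r (p(r) = -2 + (-1*4)*r = -2 - 4*r)
p(o(2 + 3*6)) + s(-298, -349) = (-2 - 4*(12 + (2 + 3*6))) + (-4 + (⅓)*(-298)) = (-2 - 4*(12 + (2 + 18))) + (-4 - 298/3) = (-2 - 4*(12 + 20)) - 310/3 = (-2 - 4*32) - 310/3 = (-2 - 128) - 310/3 = -130 - 310/3 = -700/3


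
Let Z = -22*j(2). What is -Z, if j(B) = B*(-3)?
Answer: -132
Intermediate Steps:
j(B) = -3*B
Z = 132 (Z = -(-66)*2 = -22*(-6) = 132)
-Z = -1*132 = -132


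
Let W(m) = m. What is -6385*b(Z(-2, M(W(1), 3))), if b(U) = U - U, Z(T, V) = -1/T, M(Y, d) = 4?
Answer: 0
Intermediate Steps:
b(U) = 0
-6385*b(Z(-2, M(W(1), 3))) = -6385*0 = 0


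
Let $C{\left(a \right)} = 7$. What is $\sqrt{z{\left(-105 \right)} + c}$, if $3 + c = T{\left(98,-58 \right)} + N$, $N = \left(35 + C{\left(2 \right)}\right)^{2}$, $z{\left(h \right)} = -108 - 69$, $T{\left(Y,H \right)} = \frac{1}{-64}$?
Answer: $\frac{5 \sqrt{4055}}{8} \approx 39.799$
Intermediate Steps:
$T{\left(Y,H \right)} = - \frac{1}{64}$
$z{\left(h \right)} = -177$ ($z{\left(h \right)} = -108 - 69 = -177$)
$N = 1764$ ($N = \left(35 + 7\right)^{2} = 42^{2} = 1764$)
$c = \frac{112703}{64}$ ($c = -3 + \left(- \frac{1}{64} + 1764\right) = -3 + \frac{112895}{64} = \frac{112703}{64} \approx 1761.0$)
$\sqrt{z{\left(-105 \right)} + c} = \sqrt{-177 + \frac{112703}{64}} = \sqrt{\frac{101375}{64}} = \frac{5 \sqrt{4055}}{8}$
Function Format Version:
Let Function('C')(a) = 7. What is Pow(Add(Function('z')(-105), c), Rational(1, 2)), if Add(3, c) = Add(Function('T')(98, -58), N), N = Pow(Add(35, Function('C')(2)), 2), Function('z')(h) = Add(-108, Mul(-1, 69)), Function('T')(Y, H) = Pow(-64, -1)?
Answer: Mul(Rational(5, 8), Pow(4055, Rational(1, 2))) ≈ 39.799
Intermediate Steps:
Function('T')(Y, H) = Rational(-1, 64)
Function('z')(h) = -177 (Function('z')(h) = Add(-108, -69) = -177)
N = 1764 (N = Pow(Add(35, 7), 2) = Pow(42, 2) = 1764)
c = Rational(112703, 64) (c = Add(-3, Add(Rational(-1, 64), 1764)) = Add(-3, Rational(112895, 64)) = Rational(112703, 64) ≈ 1761.0)
Pow(Add(Function('z')(-105), c), Rational(1, 2)) = Pow(Add(-177, Rational(112703, 64)), Rational(1, 2)) = Pow(Rational(101375, 64), Rational(1, 2)) = Mul(Rational(5, 8), Pow(4055, Rational(1, 2)))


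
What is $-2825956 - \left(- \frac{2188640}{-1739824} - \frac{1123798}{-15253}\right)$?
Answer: $- \frac{4687243511648044}{1658595967} \approx -2.826 \cdot 10^{6}$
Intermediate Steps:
$-2825956 - \left(- \frac{2188640}{-1739824} - \frac{1123798}{-15253}\right) = -2825956 - \left(\left(-2188640\right) \left(- \frac{1}{1739824}\right) - - \frac{1123798}{15253}\right) = -2825956 - \left(\frac{136790}{108739} + \frac{1123798}{15253}\right) = -2825956 - \frac{124287128592}{1658595967} = - \frac{4687243511648044}{1658595967}$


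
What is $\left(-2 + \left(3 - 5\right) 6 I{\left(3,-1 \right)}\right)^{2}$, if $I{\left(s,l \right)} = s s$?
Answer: $12100$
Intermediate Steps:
$I{\left(s,l \right)} = s^{2}$
$\left(-2 + \left(3 - 5\right) 6 I{\left(3,-1 \right)}\right)^{2} = \left(-2 + \left(3 - 5\right) 6 \cdot 3^{2}\right)^{2} = \left(-2 - 2 \cdot 6 \cdot 9\right)^{2} = \left(-2 - 108\right)^{2} = \left(-110\right)^{2} = 12100$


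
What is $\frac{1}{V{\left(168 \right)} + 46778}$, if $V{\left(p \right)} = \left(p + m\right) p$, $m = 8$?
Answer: $\frac{1}{76346} \approx 1.3098 \cdot 10^{-5}$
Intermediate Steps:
$V{\left(p \right)} = p \left(8 + p\right)$ ($V{\left(p \right)} = \left(p + 8\right) p = \left(8 + p\right) p = p \left(8 + p\right)$)
$\frac{1}{V{\left(168 \right)} + 46778} = \frac{1}{168 \left(8 + 168\right) + 46778} = \frac{1}{168 \cdot 176 + 46778} = \frac{1}{29568 + 46778} = \frac{1}{76346}$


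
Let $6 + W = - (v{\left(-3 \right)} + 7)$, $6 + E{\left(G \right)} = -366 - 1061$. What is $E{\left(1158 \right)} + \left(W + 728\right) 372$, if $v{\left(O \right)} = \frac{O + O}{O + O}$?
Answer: $264175$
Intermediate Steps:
$E{\left(G \right)} = -1433$ ($E{\left(G \right)} = -6 - 1427 = -1433$)
$v{\left(O \right)} = 1$ ($v{\left(O \right)} = \frac{2 O}{2 O} = 2 O \frac{1}{2 O} = 1$)
$W = -14$ ($W = -6 - \left(1 + 7\right) = -6 - 8 = -14$)
$E{\left(1158 \right)} + \left(W + 728\right) 372 = -1433 + \left(-14 + 728\right) 372 = -1433 + 714 \cdot 372 = -1433 + 265608 = 264175$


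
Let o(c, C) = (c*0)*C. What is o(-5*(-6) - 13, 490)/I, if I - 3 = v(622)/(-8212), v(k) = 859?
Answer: 0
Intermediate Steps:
I = 23777/8212 (I = 3 + 859/(-8212) = 3 + 859*(-1/8212) = 3 - 859/8212 = 23777/8212 ≈ 2.8954)
o(c, C) = 0 (o(c, C) = 0*C = 0)
o(-5*(-6) - 13, 490)/I = 0/(23777/8212) = 0*(8212/23777) = 0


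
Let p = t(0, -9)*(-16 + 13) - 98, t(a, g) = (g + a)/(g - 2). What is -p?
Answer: 1105/11 ≈ 100.45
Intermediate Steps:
t(a, g) = (a + g)/(-2 + g)
p = -1105/11 (p = ((0 - 9)/(-2 - 9))*(-16 + 13) - 98 = (-9/(-11))*(-3) - 98 = -1/11*(-9)*(-3) - 98 = (9/11)*(-3) - 98 = -27/11 - 98 = -1105/11 ≈ -100.45)
-p = -1*(-1105/11) = 1105/11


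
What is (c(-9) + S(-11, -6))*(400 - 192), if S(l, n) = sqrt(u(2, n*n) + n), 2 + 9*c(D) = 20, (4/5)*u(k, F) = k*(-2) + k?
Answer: 416 + 104*I*sqrt(34) ≈ 416.0 + 606.42*I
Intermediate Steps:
u(k, F) = -5*k/4 (u(k, F) = 5*(k*(-2) + k)/4 = 5*(-2*k + k)/4 = 5*(-k)/4 = -5*k/4)
c(D) = 2 (c(D) = -2/9 + (1/9)*20 = -2/9 + 20/9 = 2)
S(l, n) = sqrt(-5/2 + n) (S(l, n) = sqrt(-5/4*2 + n) = sqrt(-5/2 + n))
(c(-9) + S(-11, -6))*(400 - 192) = (2 + sqrt(-10 + 4*(-6))/2)*(400 - 192) = (2 + sqrt(-10 - 24)/2)*208 = (2 + sqrt(-34)/2)*208 = (2 + (I*sqrt(34))/2)*208 = (2 + I*sqrt(34)/2)*208 = 416 + 104*I*sqrt(34)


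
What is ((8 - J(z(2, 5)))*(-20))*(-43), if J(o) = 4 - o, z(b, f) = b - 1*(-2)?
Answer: 6880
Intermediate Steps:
z(b, f) = 2 + b (z(b, f) = b + 2 = 2 + b)
((8 - J(z(2, 5)))*(-20))*(-43) = ((8 - (4 - (2 + 2)))*(-20))*(-43) = ((8 - (4 - 1*4))*(-20))*(-43) = ((8 - (4 - 4))*(-20))*(-43) = ((8 - 1*0)*(-20))*(-43) = ((8 + 0)*(-20))*(-43) = (8*(-20))*(-43) = -160*(-43) = 6880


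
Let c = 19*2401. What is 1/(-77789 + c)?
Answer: -1/32170 ≈ -3.1085e-5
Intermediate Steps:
c = 45619
1/(-77789 + c) = 1/(-77789 + 45619) = 1/(-32170) = -1/32170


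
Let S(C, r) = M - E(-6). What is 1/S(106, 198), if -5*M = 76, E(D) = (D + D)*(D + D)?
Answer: -5/796 ≈ -0.0062814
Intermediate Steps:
E(D) = 4*D**2 (E(D) = (2*D)*(2*D) = 4*D**2)
M = -76/5 (M = -1/5*76 = -76/5 ≈ -15.200)
S(C, r) = -796/5 (S(C, r) = -76/5 - 4*(-6)**2 = -76/5 - 4*36 = -76/5 - 1*144 = -76/5 - 144 = -796/5)
1/S(106, 198) = 1/(-796/5) = -5/796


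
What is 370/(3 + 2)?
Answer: 74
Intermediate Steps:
370/(3 + 2) = 370/5 = (⅕)*370 = 74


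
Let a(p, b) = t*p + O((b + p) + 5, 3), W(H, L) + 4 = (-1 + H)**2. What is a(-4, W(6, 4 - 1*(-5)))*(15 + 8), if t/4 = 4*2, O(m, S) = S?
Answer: -2875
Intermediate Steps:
W(H, L) = -4 + (-1 + H)**2
t = 32 (t = 4*(4*2) = 4*8 = 32)
a(p, b) = 3 + 32*p (a(p, b) = 32*p + 3 = 3 + 32*p)
a(-4, W(6, 4 - 1*(-5)))*(15 + 8) = (3 + 32*(-4))*(15 + 8) = (3 - 128)*23 = -125*23 = -2875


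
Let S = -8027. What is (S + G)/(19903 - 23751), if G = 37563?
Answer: -284/37 ≈ -7.6757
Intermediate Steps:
(S + G)/(19903 - 23751) = (-8027 + 37563)/(19903 - 23751) = 29536/(-3848) = 29536*(-1/3848) = -284/37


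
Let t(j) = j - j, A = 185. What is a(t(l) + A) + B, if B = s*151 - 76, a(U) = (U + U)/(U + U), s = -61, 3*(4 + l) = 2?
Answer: -9286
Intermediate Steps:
l = -10/3 (l = -4 + (⅓)*2 = -4 + ⅔ = -10/3 ≈ -3.3333)
t(j) = 0
a(U) = 1 (a(U) = (2*U)/((2*U)) = (2*U)*(1/(2*U)) = 1)
B = -9287 (B = -61*151 - 76 = -9211 - 76 = -9287)
a(t(l) + A) + B = 1 - 9287 = -9286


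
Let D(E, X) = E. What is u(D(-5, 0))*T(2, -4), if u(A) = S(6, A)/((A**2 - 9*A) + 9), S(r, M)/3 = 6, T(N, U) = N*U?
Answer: -144/79 ≈ -1.8228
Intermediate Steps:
S(r, M) = 18 (S(r, M) = 3*6 = 18)
u(A) = 18/(9 + A**2 - 9*A) (u(A) = 18/((A**2 - 9*A) + 9) = 18/(9 + A**2 - 9*A))
u(D(-5, 0))*T(2, -4) = (18/(9 + (-5)**2 - 9*(-5)))*(2*(-4)) = (18/(9 + 25 + 45))*(-8) = (18/79)*(-8) = -144/79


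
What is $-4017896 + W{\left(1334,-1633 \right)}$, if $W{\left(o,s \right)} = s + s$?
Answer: $-4021162$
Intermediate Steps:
$W{\left(o,s \right)} = 2 s$
$-4017896 + W{\left(1334,-1633 \right)} = -4017896 + 2 \left(-1633\right) = -4017896 - 3266 = -4021162$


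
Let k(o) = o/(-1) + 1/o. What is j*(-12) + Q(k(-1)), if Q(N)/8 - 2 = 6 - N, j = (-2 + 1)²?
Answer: 52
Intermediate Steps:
j = 1 (j = (-1)² = 1)
k(o) = 1/o - o (k(o) = o*(-1) + 1/o = -o + 1/o = 1/o - o)
Q(N) = 64 - 8*N (Q(N) = 16 + 8*(6 - N) = 16 + (48 - 8*N) = 64 - 8*N)
j*(-12) + Q(k(-1)) = 1*(-12) + (64 - 8*(1/(-1) - 1*(-1))) = -12 + (64 - 8*(-1 + 1)) = -12 + (64 - 8*0) = -12 + (64 + 0) = -12 + 64 = 52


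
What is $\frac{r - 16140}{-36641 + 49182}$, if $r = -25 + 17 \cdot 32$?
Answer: $- \frac{15621}{12541} \approx -1.2456$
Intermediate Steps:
$r = 519$ ($r = -25 + 544 = 519$)
$\frac{r - 16140}{-36641 + 49182} = \frac{519 - 16140}{-36641 + 49182} = - \frac{15621}{12541}$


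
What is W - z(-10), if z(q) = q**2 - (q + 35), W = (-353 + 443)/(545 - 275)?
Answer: -224/3 ≈ -74.667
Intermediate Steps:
W = 1/3 (W = 90/270 = 90*(1/270) = 1/3 ≈ 0.33333)
z(q) = -35 + q**2 - q (z(q) = q**2 - (35 + q) = q**2 + (-35 - q) = -35 + q**2 - q)
W - z(-10) = 1/3 - (-35 + (-10)**2 - 1*(-10)) = 1/3 - (-35 + 100 + 10) = 1/3 - 1*75 = 1/3 - 75 = -224/3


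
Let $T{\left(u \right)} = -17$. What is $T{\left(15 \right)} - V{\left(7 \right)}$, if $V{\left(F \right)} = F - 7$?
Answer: $-17$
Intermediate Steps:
$V{\left(F \right)} = -7 + F$ ($V{\left(F \right)} = F - 7 = -7 + F$)
$T{\left(15 \right)} - V{\left(7 \right)} = -17 - \left(-7 + 7\right) = -17 - 0 = -17 + 0 = -17$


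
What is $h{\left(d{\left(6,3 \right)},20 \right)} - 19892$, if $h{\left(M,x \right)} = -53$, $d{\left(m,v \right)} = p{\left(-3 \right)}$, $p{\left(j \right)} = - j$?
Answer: $-19945$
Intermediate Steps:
$d{\left(m,v \right)} = 3$ ($d{\left(m,v \right)} = \left(-1\right) \left(-3\right) = 3$)
$h{\left(d{\left(6,3 \right)},20 \right)} - 19892 = -53 - 19892 = -19945$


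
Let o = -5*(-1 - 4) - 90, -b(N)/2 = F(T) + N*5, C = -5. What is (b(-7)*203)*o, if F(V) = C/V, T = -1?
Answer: -791700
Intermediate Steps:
F(V) = -5/V
b(N) = -10 - 10*N (b(N) = -2*(-5/(-1) + N*5) = -2*(-5*(-1) + 5*N) = -2*(5 + 5*N) = -10 - 10*N)
o = -65 (o = -5*(-5) - 90 = 25 - 90 = -65)
(b(-7)*203)*o = ((-10 - 10*(-7))*203)*(-65) = ((-10 + 70)*203)*(-65) = (60*203)*(-65) = 12180*(-65) = -791700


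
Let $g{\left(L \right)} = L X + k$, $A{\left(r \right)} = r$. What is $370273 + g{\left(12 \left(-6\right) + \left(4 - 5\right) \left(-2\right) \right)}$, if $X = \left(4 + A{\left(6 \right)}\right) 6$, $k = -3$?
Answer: $366070$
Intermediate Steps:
$X = 60$ ($X = \left(4 + 6\right) 6 = 10 \cdot 6 = 60$)
$g{\left(L \right)} = -3 + 60 L$ ($g{\left(L \right)} = L 60 - 3 = 60 L - 3 = -3 + 60 L$)
$370273 + g{\left(12 \left(-6\right) + \left(4 - 5\right) \left(-2\right) \right)} = 370273 + \left(-3 + 60 \left(12 \left(-6\right) + \left(4 - 5\right) \left(-2\right)\right)\right) = 370273 + \left(-3 + 60 \left(-72 - -2\right)\right) = 370273 + \left(-3 + 60 \left(-72 + 2\right)\right) = 370273 + \left(-3 + 60 \left(-70\right)\right) = 370273 - 4203 = 366070$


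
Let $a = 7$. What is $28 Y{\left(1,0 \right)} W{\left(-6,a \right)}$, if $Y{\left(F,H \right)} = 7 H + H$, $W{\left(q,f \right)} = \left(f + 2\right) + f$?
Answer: $0$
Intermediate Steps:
$W{\left(q,f \right)} = 2 + 2 f$ ($W{\left(q,f \right)} = \left(2 + f\right) + f = 2 + 2 f$)
$Y{\left(F,H \right)} = 8 H$
$28 Y{\left(1,0 \right)} W{\left(-6,a \right)} = 28 \cdot 8 \cdot 0 \left(2 + 2 \cdot 7\right) = 28 \cdot 0 \left(2 + 14\right) = 0 \cdot 16 = 0$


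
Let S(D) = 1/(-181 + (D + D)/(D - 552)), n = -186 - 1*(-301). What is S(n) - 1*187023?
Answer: -645042346/3449 ≈ -1.8702e+5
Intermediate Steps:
n = 115 (n = -186 + 301 = 115)
S(D) = 1/(-181 + 2*D/(-552 + D)) (S(D) = 1/(-181 + (2*D)/(-552 + D)) = 1/(-181 + 2*D/(-552 + D)))
S(n) - 1*187023 = (552 - 1*115)/(-99912 + 179*115) - 1*187023 = (552 - 115)/(-99912 + 20585) - 187023 = 437/(-79327) - 187023 = -1/79327*437 - 187023 = -19/3449 - 187023 = -645042346/3449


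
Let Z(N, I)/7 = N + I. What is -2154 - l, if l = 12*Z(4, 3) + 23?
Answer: -2765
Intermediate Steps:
Z(N, I) = 7*I + 7*N (Z(N, I) = 7*(N + I) = 7*(I + N) = 7*I + 7*N)
l = 611 (l = 12*(7*3 + 7*4) + 23 = 12*(21 + 28) + 23 = 12*49 + 23 = 588 + 23 = 611)
-2154 - l = -2154 - 1*611 = -2154 - 611 = -2765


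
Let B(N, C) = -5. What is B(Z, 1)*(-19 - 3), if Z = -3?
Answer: 110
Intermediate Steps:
B(Z, 1)*(-19 - 3) = -5*(-19 - 3) = -5*(-22) = 110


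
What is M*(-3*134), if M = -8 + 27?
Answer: -7638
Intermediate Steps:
M = 19
M*(-3*134) = 19*(-3*134) = 19*(-402) = -7638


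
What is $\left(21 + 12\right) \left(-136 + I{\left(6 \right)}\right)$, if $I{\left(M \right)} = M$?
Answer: $-4290$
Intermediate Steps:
$\left(21 + 12\right) \left(-136 + I{\left(6 \right)}\right) = \left(21 + 12\right) \left(-136 + 6\right) = 33 \left(-130\right) = -4290$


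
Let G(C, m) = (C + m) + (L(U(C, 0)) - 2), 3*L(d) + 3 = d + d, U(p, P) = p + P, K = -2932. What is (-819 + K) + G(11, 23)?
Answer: -11138/3 ≈ -3712.7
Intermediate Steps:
U(p, P) = P + p
L(d) = -1 + 2*d/3 (L(d) = -1 + (d + d)/3 = -1 + (2*d)/3 = -1 + 2*d/3)
G(C, m) = -3 + m + 5*C/3 (G(C, m) = (C + m) + ((-1 + 2*(0 + C)/3) - 2) = (C + m) + ((-1 + 2*C/3) - 2) = (C + m) + (-3 + 2*C/3) = -3 + m + 5*C/3)
(-819 + K) + G(11, 23) = (-819 - 2932) + (-3 + 23 + (5/3)*11) = -3751 + (-3 + 23 + 55/3) = -3751 + 115/3 = -11138/3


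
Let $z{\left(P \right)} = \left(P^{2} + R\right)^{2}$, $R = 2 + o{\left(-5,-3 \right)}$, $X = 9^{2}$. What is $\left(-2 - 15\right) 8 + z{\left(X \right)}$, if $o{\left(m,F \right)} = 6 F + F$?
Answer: $42797628$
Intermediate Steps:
$o{\left(m,F \right)} = 7 F$
$X = 81$
$R = -19$ ($R = 2 + 7 \left(-3\right) = 2 - 21 = -19$)
$z{\left(P \right)} = \left(-19 + P^{2}\right)^{2}$ ($z{\left(P \right)} = \left(P^{2} - 19\right)^{2} = \left(-19 + P^{2}\right)^{2}$)
$\left(-2 - 15\right) 8 + z{\left(X \right)} = \left(-2 - 15\right) 8 + \left(-19 + 81^{2}\right)^{2} = \left(-17\right) 8 + \left(-19 + 6561\right)^{2} = -136 + 6542^{2} = -136 + 42797764 = 42797628$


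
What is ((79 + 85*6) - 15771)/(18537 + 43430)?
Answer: -15182/61967 ≈ -0.24500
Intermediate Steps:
((79 + 85*6) - 15771)/(18537 + 43430) = ((79 + 510) - 15771)/61967 = (589 - 15771)*(1/61967) = -15182*1/61967 = -15182/61967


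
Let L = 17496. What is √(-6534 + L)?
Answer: 3*√1218 ≈ 104.70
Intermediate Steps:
√(-6534 + L) = √(-6534 + 17496) = √10962 = 3*√1218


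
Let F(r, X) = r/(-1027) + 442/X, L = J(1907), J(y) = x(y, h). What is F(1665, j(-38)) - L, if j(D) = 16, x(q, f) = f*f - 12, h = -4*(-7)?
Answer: -6129105/8216 ≈ -746.00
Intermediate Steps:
h = 28
x(q, f) = -12 + f**2 (x(q, f) = f**2 - 12 = -12 + f**2)
J(y) = 772 (J(y) = -12 + 28**2 = -12 + 784 = 772)
L = 772
F(r, X) = 442/X - r/1027 (F(r, X) = r*(-1/1027) + 442/X = -r/1027 + 442/X = 442/X - r/1027)
F(1665, j(-38)) - L = (442/16 - 1/1027*1665) - 1*772 = (442*(1/16) - 1665/1027) - 772 = (221/8 - 1665/1027) - 772 = 213647/8216 - 772 = -6129105/8216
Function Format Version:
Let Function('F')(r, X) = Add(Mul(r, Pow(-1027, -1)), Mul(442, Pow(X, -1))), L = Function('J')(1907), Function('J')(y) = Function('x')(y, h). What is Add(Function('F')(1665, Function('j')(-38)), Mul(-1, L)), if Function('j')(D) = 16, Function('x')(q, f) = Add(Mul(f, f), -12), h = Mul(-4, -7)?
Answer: Rational(-6129105, 8216) ≈ -746.00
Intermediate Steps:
h = 28
Function('x')(q, f) = Add(-12, Pow(f, 2)) (Function('x')(q, f) = Add(Pow(f, 2), -12) = Add(-12, Pow(f, 2)))
Function('J')(y) = 772 (Function('J')(y) = Add(-12, Pow(28, 2)) = Add(-12, 784) = 772)
L = 772
Function('F')(r, X) = Add(Mul(442, Pow(X, -1)), Mul(Rational(-1, 1027), r)) (Function('F')(r, X) = Add(Mul(r, Rational(-1, 1027)), Mul(442, Pow(X, -1))) = Add(Mul(Rational(-1, 1027), r), Mul(442, Pow(X, -1))) = Add(Mul(442, Pow(X, -1)), Mul(Rational(-1, 1027), r)))
Add(Function('F')(1665, Function('j')(-38)), Mul(-1, L)) = Add(Add(Mul(442, Pow(16, -1)), Mul(Rational(-1, 1027), 1665)), Mul(-1, 772)) = Add(Add(Mul(442, Rational(1, 16)), Rational(-1665, 1027)), -772) = Add(Add(Rational(221, 8), Rational(-1665, 1027)), -772) = Add(Rational(213647, 8216), -772) = Rational(-6129105, 8216)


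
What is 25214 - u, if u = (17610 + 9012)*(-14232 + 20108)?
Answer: -156405658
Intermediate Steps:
u = 156430872 (u = 26622*5876 = 156430872)
25214 - u = 25214 - 1*156430872 = 25214 - 156430872 = -156405658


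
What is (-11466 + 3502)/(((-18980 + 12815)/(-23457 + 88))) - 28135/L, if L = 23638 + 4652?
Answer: -351016373861/11627190 ≈ -30189.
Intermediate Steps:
L = 28290
(-11466 + 3502)/(((-18980 + 12815)/(-23457 + 88))) - 28135/L = (-11466 + 3502)/(((-18980 + 12815)/(-23457 + 88))) - 28135/28290 = -7964/((-6165/(-23369))) - 28135*1/28290 = -7964/((-6165*(-1/23369))) - 5627/5658 = -7964/6165/23369 - 5627/5658 = -7964*23369/6165 - 5627/5658 = -186110716/6165 - 5627/5658 = -351016373861/11627190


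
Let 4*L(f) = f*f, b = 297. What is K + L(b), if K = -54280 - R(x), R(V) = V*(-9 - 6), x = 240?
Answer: -114511/4 ≈ -28628.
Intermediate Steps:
R(V) = -15*V (R(V) = V*(-15) = -15*V)
K = -50680 (K = -54280 - (-15)*240 = -54280 - 1*(-3600) = -54280 + 3600 = -50680)
L(f) = f²/4 (L(f) = (f*f)/4 = f²/4)
K + L(b) = -50680 + (¼)*297² = -50680 + (¼)*88209 = -50680 + 88209/4 = -114511/4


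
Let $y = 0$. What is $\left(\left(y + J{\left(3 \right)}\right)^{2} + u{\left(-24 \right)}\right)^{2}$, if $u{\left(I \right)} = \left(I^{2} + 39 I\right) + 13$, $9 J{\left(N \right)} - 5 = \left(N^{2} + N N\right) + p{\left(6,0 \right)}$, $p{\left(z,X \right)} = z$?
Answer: $\frac{743434756}{6561} \approx 1.1331 \cdot 10^{5}$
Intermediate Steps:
$J{\left(N \right)} = \frac{11}{9} + \frac{2 N^{2}}{9}$ ($J{\left(N \right)} = \frac{5}{9} + \frac{\left(N^{2} + N N\right) + 6}{9} = \frac{5}{9} + \frac{\left(N^{2} + N^{2}\right) + 6}{9} = \frac{5}{9} + \frac{2 N^{2} + 6}{9} = \frac{5}{9} + \frac{6 + 2 N^{2}}{9} = \frac{5}{9} + \left(\frac{2}{3} + \frac{2 N^{2}}{9}\right) = \frac{11}{9} + \frac{2 N^{2}}{9}$)
$u{\left(I \right)} = 13 + I^{2} + 39 I$
$\left(\left(y + J{\left(3 \right)}\right)^{2} + u{\left(-24 \right)}\right)^{2} = \left(\left(0 + \left(\frac{11}{9} + \frac{2 \cdot 3^{2}}{9}\right)\right)^{2} + \left(13 + \left(-24\right)^{2} + 39 \left(-24\right)\right)\right)^{2} = \left(\left(0 + \left(\frac{11}{9} + \frac{2}{9} \cdot 9\right)\right)^{2} + \left(13 + 576 - 936\right)\right)^{2} = \left(\left(0 + \left(\frac{11}{9} + 2\right)\right)^{2} - 347\right)^{2} = \left(\left(0 + \frac{29}{9}\right)^{2} - 347\right)^{2} = \left(\left(\frac{29}{9}\right)^{2} - 347\right)^{2} = \left(\frac{841}{81} - 347\right)^{2} = \left(- \frac{27266}{81}\right)^{2} = \frac{743434756}{6561}$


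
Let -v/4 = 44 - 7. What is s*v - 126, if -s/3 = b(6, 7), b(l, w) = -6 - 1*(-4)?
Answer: -1014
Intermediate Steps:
b(l, w) = -2 (b(l, w) = -6 + 4 = -2)
v = -148 (v = -4*(44 - 7) = -4*37 = -148)
s = 6 (s = -3*(-2) = 6)
s*v - 126 = 6*(-148) - 126 = -888 - 126 = -1014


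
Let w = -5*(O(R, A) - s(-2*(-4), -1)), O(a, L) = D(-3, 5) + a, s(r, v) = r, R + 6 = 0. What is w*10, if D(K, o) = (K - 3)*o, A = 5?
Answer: 2200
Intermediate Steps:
R = -6 (R = -6 + 0 = -6)
D(K, o) = o*(-3 + K) (D(K, o) = (-3 + K)*o = o*(-3 + K))
O(a, L) = -30 + a (O(a, L) = 5*(-3 - 3) + a = 5*(-6) + a = -30 + a)
w = 220 (w = -5*((-30 - 6) - (-2)*(-4)) = -5*(-36 - 1*8) = -5*(-36 - 8) = -5*(-44) = 220)
w*10 = 220*10 = 2200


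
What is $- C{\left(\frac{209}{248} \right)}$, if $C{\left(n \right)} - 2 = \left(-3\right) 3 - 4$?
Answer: $11$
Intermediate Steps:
$C{\left(n \right)} = -11$ ($C{\left(n \right)} = 2 - 13 = -11$)
$- C{\left(\frac{209}{248} \right)} = \left(-1\right) \left(-11\right) = 11$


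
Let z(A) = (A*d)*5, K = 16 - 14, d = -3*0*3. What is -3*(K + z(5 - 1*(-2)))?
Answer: -6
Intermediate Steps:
d = 0 (d = 0*3 = 0)
K = 2
z(A) = 0 (z(A) = (A*0)*5 = 0*5 = 0)
-3*(K + z(5 - 1*(-2))) = -3*(2 + 0) = -3*2 = -6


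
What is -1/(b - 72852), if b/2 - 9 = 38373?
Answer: -1/3912 ≈ -0.00025562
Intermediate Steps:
b = 76764 (b = 18 + 2*38373 = 18 + 76746 = 76764)
-1/(b - 72852) = -1/(76764 - 72852) = -1/3912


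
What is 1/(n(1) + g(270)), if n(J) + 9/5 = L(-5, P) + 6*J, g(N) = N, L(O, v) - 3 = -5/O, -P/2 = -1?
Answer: 5/1391 ≈ 0.0035945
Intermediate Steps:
P = 2 (P = -2*(-1) = 2)
L(O, v) = 3 - 5/O
n(J) = 11/5 + 6*J (n(J) = -9/5 + ((3 - 5/(-5)) + 6*J) = -9/5 + ((3 - 5*(-⅕)) + 6*J) = -9/5 + ((3 + 1) + 6*J) = -9/5 + (4 + 6*J) = 11/5 + 6*J)
1/(n(1) + g(270)) = 1/((11/5 + 6*1) + 270) = 1/((11/5 + 6) + 270) = 1/(41/5 + 270) = 1/(1391/5) = 5/1391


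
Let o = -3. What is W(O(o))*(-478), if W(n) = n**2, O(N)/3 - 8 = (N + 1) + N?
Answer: -38718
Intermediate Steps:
O(N) = 27 + 6*N (O(N) = 24 + 3*((N + 1) + N) = 24 + 3*((1 + N) + N) = 24 + 3*(1 + 2*N) = 24 + (3 + 6*N) = 27 + 6*N)
W(O(o))*(-478) = (27 + 6*(-3))**2*(-478) = (27 - 18)**2*(-478) = 9**2*(-478) = 81*(-478) = -38718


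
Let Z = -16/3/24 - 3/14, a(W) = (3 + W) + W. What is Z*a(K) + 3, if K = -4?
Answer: 653/126 ≈ 5.1825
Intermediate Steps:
a(W) = 3 + 2*W
Z = -55/126 (Z = -16*1/3*(1/24) - 3*1/14 = -16/3*1/24 - 3/14 = -2/9 - 3/14 = -55/126 ≈ -0.43651)
Z*a(K) + 3 = -55*(3 + 2*(-4))/126 + 3 = -55*(3 - 8)/126 + 3 = -55/126*(-5) + 3 = 275/126 + 3 = 653/126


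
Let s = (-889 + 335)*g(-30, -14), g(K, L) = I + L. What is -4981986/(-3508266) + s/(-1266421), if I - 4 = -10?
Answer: 1045070017471/740490289331 ≈ 1.4113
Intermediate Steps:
I = -6 (I = 4 - 10 = -6)
g(K, L) = -6 + L
s = 11080 (s = (-889 + 335)*(-6 - 14) = -554*(-20) = 11080)
-4981986/(-3508266) + s/(-1266421) = -4981986/(-3508266) + 11080/(-1266421) = -4981986*(-1/3508266) + 11080*(-1/1266421) = 830331/584711 - 11080/1266421 = 1045070017471/740490289331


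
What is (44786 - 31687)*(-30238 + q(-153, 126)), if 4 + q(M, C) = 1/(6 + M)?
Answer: -58232586925/147 ≈ -3.9614e+8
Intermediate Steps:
q(M, C) = -4 + 1/(6 + M)
(44786 - 31687)*(-30238 + q(-153, 126)) = (44786 - 31687)*(-30238 + (-23 - 4*(-153))/(6 - 153)) = 13099*(-30238 + (-23 + 612)/(-147)) = 13099*(-30238 - 1/147*589) = 13099*(-30238 - 589/147) = 13099*(-4445575/147) = -58232586925/147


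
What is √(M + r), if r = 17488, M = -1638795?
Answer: I*√1621307 ≈ 1273.3*I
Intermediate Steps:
√(M + r) = √(-1638795 + 17488) = √(-1621307) = I*√1621307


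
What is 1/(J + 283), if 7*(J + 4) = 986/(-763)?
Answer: 5341/1489153 ≈ 0.0035866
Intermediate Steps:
J = -22350/5341 (J = -4 + (986/(-763))/7 = -4 + (986*(-1/763))/7 = -4 + (⅐)*(-986/763) = -4 - 986/5341 = -22350/5341 ≈ -4.1846)
1/(J + 283) = 1/(-22350/5341 + 283) = 1/(1489153/5341) = 5341/1489153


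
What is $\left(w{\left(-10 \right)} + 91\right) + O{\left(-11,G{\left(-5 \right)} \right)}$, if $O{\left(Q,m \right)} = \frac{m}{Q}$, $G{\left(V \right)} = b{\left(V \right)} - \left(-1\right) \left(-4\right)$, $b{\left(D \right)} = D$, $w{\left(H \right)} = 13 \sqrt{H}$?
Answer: $\frac{1010}{11} + 13 i \sqrt{10} \approx 91.818 + 41.11 i$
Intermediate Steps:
$G{\left(V \right)} = -4 + V$ ($G{\left(V \right)} = V - \left(-1\right) \left(-4\right) = V - 4 = -4 + V$)
$\left(w{\left(-10 \right)} + 91\right) + O{\left(-11,G{\left(-5 \right)} \right)} = \left(13 \sqrt{-10} + 91\right) + \frac{-4 - 5}{-11} = \left(13 i \sqrt{10} + 91\right) - - \frac{9}{11} = \left(13 i \sqrt{10} + 91\right) + \frac{9}{11} = \left(91 + 13 i \sqrt{10}\right) + \frac{9}{11} = \frac{1010}{11} + 13 i \sqrt{10}$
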